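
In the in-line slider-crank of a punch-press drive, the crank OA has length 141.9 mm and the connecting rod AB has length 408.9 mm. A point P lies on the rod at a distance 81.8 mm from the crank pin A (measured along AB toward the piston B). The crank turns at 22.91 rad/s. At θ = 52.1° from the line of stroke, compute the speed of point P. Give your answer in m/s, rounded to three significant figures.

3.12

ω = 22.91 rad/s.  Crank-pin speed |V_A| = rω = 3.2509 m/s, perpendicular to OA.
Rod angle: sinφ = −(r/L) sinθ ⇒ φ = -15.893°; ω_rod = −rω cosθ/√(L²−r²sin²θ) = -5.0779 rad/s.
V_P = V_A + ω_rod × AP, with AP = 0.0818 m along the rod.
Components: V_Px = −rω sinθ − a·ω_rod·sinφ = -2.679 m/s;  V_Py = rω cosθ + a·ω_rod·cosφ = +1.5975 m/s.
|V_P| = √(V_Px² + V_Py²) = 3.1191 m/s.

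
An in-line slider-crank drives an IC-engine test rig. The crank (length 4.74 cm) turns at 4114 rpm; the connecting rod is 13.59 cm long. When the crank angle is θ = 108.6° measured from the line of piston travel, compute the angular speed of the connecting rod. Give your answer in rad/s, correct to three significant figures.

50.8

ω = 430.8 rad/s (converted from 4114 rpm).
The rod makes angle φ with the slider axis where L sinφ = r sinθ; differentiating, L cosφ·φ̇ = r ω cosθ.
L cosφ = √(L² − r² sin²θ) = 0.12826 m.
|ω_rod| = r ω |cosθ| / √(L² − r² sin²θ) = 0.0474·430.8·0.31896/0.12826 = 50.783 rad/s.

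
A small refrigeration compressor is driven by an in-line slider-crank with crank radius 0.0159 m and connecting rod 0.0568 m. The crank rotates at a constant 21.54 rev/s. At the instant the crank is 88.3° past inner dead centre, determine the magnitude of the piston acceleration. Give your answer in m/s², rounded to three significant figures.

76.1

ω = 2π·21.5 = 135.3 rad/s
x(θ) = r cosθ + √(L² − r² sin²θ); with ω constant, a = ω²·d²x/dθ².
d²x/dθ² = −r cosθ − r²(cos2θ)/√u − r⁴ sin²2θ/(4u^{3/2}),  u = L² − r² sin²θ = 0.00297365 m².
Substituting r = 0.0159 m, L = 0.0568 m, θ = 88.3°: d²x/dθ² = +0.0041559 m.
a = ω²·d²x/dθ² = (135.3)²·(+0.0041559) = +76.122 m/s²;  |a| = 76.122 m/s².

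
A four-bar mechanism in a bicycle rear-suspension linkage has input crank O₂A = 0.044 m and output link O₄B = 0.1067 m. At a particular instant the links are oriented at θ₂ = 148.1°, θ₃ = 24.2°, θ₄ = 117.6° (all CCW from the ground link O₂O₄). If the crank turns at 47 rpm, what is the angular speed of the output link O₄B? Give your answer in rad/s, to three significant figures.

1.69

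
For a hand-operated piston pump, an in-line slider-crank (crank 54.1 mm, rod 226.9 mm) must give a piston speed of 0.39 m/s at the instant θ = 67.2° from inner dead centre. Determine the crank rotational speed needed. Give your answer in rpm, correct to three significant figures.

68.2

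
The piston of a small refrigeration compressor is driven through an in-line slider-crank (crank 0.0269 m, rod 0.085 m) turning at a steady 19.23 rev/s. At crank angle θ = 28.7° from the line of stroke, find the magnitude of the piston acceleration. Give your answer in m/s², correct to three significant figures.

414

ω = 2π·19.2 = 120.8 rad/s
x(θ) = r cosθ + √(L² − r² sin²θ); with ω constant, a = ω²·d²x/dθ².
d²x/dθ² = −r cosθ − r²(cos2θ)/√u − r⁴ sin²2θ/(4u^{3/2}),  u = L² − r² sin²θ = 0.00705812 m².
Substituting r = 0.0269 m, L = 0.085 m, θ = 28.7°: d²x/dθ² = -0.028392 m.
a = ω²·d²x/dθ² = (120.8)²·(-0.028392) = -414.5 m/s²;  |a| = 414.5 m/s².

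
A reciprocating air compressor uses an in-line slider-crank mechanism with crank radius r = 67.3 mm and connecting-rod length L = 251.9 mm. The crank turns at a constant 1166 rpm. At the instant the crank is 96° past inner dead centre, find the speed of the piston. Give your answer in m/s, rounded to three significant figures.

7.94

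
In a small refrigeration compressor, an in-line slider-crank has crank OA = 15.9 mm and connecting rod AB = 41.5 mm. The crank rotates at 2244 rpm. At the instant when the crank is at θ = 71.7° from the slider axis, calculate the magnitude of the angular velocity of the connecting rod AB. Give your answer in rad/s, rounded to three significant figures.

ω = 235 rad/s (converted from 2244 rpm).
The rod makes angle φ with the slider axis where L sinφ = r sinθ; differentiating, L cosφ·φ̇ = r ω cosθ.
L cosφ = √(L² − r² sin²θ) = 0.038657 m.
|ω_rod| = r ω |cosθ| / √(L² − r² sin²θ) = 0.0159·235·0.31399/0.038657 = 30.349 rad/s.

30.3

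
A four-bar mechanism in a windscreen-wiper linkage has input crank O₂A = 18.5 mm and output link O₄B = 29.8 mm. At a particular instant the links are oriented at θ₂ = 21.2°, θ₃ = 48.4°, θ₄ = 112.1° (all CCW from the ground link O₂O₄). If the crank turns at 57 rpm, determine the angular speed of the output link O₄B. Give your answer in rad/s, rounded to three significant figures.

1.89

ω₂ = 5.969 rad/s (from 57 rpm).
Differentiating the loop-closure r₂e^{iθ₂}+r₃e^{iθ₃}=r₁+r₄e^{iθ₄} gives r₂ω₂e^{iθ₂}+r₃ω₃e^{iθ₃}=r₄ω₄e^{iθ₄}.
Eliminating the other unknown: ω₄ = r₂ω₂ sin(θ₂−θ₃) / [r₄ sin(θ₄−θ₃)].
Numerator sine = -0.45710; denominator sine = +0.89649.
Result = 0.0185·5.969·(-0.45710) / (0.0298·(+0.89649)) = -1.8894 rad/s; magnitude 1.8894 rad/s.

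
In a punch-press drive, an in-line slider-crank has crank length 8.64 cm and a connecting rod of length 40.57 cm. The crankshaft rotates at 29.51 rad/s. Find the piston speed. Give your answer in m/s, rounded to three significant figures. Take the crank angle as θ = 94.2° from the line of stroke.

ω = 29.51 rad/s
For an in-line slider-crank, x = r cosθ + √(L² − r² sin²θ), so v = −rω sinθ·[1 + r cosθ/√(L² − r² sin²θ)].
With r = 0.0864 m, L = 0.4057 m, θ = 94.2°: √(L² − r² sin²θ) = 0.39644 m.
v = −0.0864·29.51·0.99731·[1 + 0.0864·-0.07324/0.39644] = -2.5022 m/s.
|v| = 2.5022 m/s.

2.50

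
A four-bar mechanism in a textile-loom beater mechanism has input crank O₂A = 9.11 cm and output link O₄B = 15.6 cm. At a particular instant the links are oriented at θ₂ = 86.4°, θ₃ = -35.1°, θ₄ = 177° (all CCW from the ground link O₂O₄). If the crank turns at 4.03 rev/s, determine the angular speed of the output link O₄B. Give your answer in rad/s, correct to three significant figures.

ω₂ = 25.32 rad/s (from 4.03 rev/s).
Differentiating the loop-closure r₂e^{iθ₂}+r₃e^{iθ₃}=r₁+r₄e^{iθ₄} gives r₂ω₂e^{iθ₂}+r₃ω₃e^{iθ₃}=r₄ω₄e^{iθ₄}.
Eliminating the other unknown: ω₄ = r₂ω₂ sin(θ₂−θ₃) / [r₄ sin(θ₄−θ₃)].
Numerator sine = +0.85264; denominator sine = -0.53140.
Result = 0.0911·25.32·(+0.85264) / (0.156·(-0.53140)) = -23.726 rad/s; magnitude 23.726 rad/s.

23.7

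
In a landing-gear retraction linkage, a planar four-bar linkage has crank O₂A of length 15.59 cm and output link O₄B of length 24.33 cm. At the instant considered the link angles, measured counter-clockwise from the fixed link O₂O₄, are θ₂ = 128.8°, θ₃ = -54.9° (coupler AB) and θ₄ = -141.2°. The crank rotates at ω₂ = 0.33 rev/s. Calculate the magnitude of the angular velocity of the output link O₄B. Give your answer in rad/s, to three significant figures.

0.0859

ω₂ = 2.073 rad/s (from 0.33 rev/s).
Differentiating the loop-closure r₂e^{iθ₂}+r₃e^{iθ₃}=r₁+r₄e^{iθ₄} gives r₂ω₂e^{iθ₂}+r₃ω₃e^{iθ₃}=r₄ω₄e^{iθ₄}.
Eliminating the other unknown: ω₄ = r₂ω₂ sin(θ₂−θ₃) / [r₄ sin(θ₄−θ₃)].
Numerator sine = -0.06453; denominator sine = -0.99792.
Result = 0.1559·2.073·(-0.06453) / (0.2433·(-0.99792)) = +0.085917 rad/s; magnitude 0.085917 rad/s.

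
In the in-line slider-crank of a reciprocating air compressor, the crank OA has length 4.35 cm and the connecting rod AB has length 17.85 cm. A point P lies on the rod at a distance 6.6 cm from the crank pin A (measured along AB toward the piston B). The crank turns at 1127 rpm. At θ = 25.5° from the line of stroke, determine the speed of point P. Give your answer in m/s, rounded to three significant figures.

ω = 118 rad/s.  Crank-pin speed |V_A| = rω = 5.1338 m/s, perpendicular to OA.
Rod angle: sinφ = −(r/L) sinθ ⇒ φ = -6.022°; ω_rod = −rω cosθ/√(L²−r²sin²θ) = -26.103 rad/s.
V_P = V_A + ω_rod × AP, with AP = 0.066 m along the rod.
Components: V_Px = −rω sinθ − a·ω_rod·sinφ = -2.3909 m/s;  V_Py = rω cosθ + a·ω_rod·cosφ = +2.9204 m/s.
|V_P| = √(V_Px² + V_Py²) = 3.7743 m/s.

3.77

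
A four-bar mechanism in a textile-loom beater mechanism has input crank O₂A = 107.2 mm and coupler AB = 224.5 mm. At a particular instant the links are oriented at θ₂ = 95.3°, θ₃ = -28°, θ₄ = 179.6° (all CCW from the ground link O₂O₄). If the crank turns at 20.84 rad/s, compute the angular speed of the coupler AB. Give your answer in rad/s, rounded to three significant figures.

ω₂ = 20.84 rad/s
Differentiating the loop-closure r₂e^{iθ₂}+r₃e^{iθ₃}=r₁+r₄e^{iθ₄} gives r₂ω₂e^{iθ₂}+r₃ω₃e^{iθ₃}=r₄ω₄e^{iθ₄}.
Eliminating the other unknown: ω₃ = r₂ω₂ sin(θ₄−θ₂) / [r₃ sin(θ₃−θ₄)].
Numerator sine = +0.99506; denominator sine = +0.46330.
Result = 0.1072·20.84·(+0.99506) / (0.2245·(+0.46330)) = +21.373 rad/s; magnitude 21.373 rad/s.

21.4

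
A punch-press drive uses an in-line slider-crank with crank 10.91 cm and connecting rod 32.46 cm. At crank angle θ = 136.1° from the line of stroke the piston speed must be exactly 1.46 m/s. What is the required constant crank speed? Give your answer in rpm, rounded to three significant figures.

245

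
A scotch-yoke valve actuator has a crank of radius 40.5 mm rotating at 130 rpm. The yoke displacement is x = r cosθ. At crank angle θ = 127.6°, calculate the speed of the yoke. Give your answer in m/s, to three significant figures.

0.437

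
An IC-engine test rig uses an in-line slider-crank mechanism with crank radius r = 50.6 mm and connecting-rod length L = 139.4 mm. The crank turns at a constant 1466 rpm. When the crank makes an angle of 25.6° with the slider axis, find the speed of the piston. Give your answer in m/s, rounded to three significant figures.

4.47

ω = 2π·1466/60 = 153.5 rad/s
For an in-line slider-crank, x = r cosθ + √(L² − r² sin²θ), so v = −rω sinθ·[1 + r cosθ/√(L² − r² sin²θ)].
With r = 0.0506 m, L = 0.1394 m, θ = 25.6°: √(L² − r² sin²θ) = 0.13767 m.
v = −0.0506·153.5·0.43209·[1 + 0.0506·0.90183/0.13767] = -4.469 m/s.
|v| = 4.469 m/s.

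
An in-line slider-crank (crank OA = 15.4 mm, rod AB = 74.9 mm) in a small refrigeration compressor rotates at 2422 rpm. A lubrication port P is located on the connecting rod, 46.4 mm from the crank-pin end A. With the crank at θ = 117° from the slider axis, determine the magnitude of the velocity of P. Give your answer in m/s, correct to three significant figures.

3.34

ω = 253.6 rad/s.  Crank-pin speed |V_A| = rω = 3.9059 m/s, perpendicular to OA.
Rod angle: sinφ = −(r/L) sinθ ⇒ φ = -10.556°; ω_rod = −rω cosθ/√(L²−r²sin²θ) = +24.082 rad/s.
V_P = V_A + ω_rod × AP, with AP = 0.0464 m along the rod.
Components: V_Px = −rω sinθ − a·ω_rod·sinφ = -3.2755 m/s;  V_Py = rω cosθ + a·ω_rod·cosφ = -0.67474 m/s.
|V_P| = √(V_Px² + V_Py²) = 3.3443 m/s.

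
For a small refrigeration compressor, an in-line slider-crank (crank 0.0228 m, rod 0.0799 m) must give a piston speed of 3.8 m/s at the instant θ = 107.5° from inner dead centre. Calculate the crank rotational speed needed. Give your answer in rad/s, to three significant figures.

192

For an in-line slider-crank, |v_piston| = rω|sinθ|·[1 + r cosθ/√(L² − r² sin²θ)].
With r = 0.0228 m, L = 0.0799 m, θ = 107.5°: the bracketed kinematic factor |dx/dθ| = 0.019806 m.
ω = v/|dx/dθ| = 3.8/0.019806 = 191.86 rad/s.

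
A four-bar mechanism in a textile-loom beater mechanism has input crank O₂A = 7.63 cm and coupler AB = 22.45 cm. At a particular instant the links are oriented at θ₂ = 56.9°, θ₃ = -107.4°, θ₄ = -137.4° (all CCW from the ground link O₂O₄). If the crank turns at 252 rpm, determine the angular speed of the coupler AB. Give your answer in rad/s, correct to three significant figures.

ω₂ = 26.39 rad/s (from 252 rpm).
Differentiating the loop-closure r₂e^{iθ₂}+r₃e^{iθ₃}=r₁+r₄e^{iθ₄} gives r₂ω₂e^{iθ₂}+r₃ω₃e^{iθ₃}=r₄ω₄e^{iθ₄}.
Eliminating the other unknown: ω₃ = r₂ω₂ sin(θ₄−θ₂) / [r₃ sin(θ₃−θ₄)].
Numerator sine = +0.24700; denominator sine = +0.50000.
Result = 0.0763·26.39·(+0.24700) / (0.2245·(+0.50000)) = +4.4306 rad/s; magnitude 4.4306 rad/s.

4.43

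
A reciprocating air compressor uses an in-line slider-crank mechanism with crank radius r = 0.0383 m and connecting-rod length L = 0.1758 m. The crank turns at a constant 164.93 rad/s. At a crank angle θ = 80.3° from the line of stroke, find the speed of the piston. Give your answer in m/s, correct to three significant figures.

6.46

ω = 164.9 rad/s
For an in-line slider-crank, x = r cosθ + √(L² − r² sin²θ), so v = −rω sinθ·[1 + r cosθ/√(L² − r² sin²θ)].
With r = 0.0383 m, L = 0.1758 m, θ = 80.3°: √(L² − r² sin²θ) = 0.1717 m.
v = −0.0383·164.9·0.98570·[1 + 0.0383·0.16849/0.1717] = -6.4605 m/s.
|v| = 6.4605 m/s.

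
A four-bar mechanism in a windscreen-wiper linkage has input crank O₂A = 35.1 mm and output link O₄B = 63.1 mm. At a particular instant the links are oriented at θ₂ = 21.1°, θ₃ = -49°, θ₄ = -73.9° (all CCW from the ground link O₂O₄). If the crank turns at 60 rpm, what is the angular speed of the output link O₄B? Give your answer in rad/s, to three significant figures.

7.81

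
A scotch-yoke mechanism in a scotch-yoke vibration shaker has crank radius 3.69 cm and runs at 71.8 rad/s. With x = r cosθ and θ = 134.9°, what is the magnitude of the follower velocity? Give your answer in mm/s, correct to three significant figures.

ω = 71.8 rad/s
x = r cosθ ⇒ ẋ = −rω sinθ.
|v| = rω|sinθ| = 0.0369·71.8·|sin 134.9°| = 1.8767 m/s = 1876.7 mm/s.

1880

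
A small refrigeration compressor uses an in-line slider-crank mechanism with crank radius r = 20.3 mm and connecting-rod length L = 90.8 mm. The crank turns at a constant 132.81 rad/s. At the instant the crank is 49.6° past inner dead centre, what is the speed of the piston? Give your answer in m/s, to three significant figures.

2.36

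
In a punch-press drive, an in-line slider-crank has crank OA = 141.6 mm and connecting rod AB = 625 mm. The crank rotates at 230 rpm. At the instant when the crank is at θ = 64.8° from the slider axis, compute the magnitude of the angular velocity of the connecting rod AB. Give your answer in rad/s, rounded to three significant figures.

2.37

ω = 24.09 rad/s (converted from 230 rpm).
The rod makes angle φ with the slider axis where L sinφ = r sinθ; differentiating, L cosφ·φ̇ = r ω cosθ.
L cosφ = √(L² − r² sin²θ) = 0.61173 m.
|ω_rod| = r ω |cosθ| / √(L² − r² sin²θ) = 0.1416·24.09·0.42578/0.61173 = 2.3738 rad/s.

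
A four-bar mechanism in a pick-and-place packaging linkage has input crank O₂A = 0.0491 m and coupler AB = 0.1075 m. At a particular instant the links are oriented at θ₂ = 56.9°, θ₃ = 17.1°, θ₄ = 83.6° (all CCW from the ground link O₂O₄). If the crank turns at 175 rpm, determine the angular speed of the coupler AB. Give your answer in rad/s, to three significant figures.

ω₂ = 18.33 rad/s (from 175 rpm).
Differentiating the loop-closure r₂e^{iθ₂}+r₃e^{iθ₃}=r₁+r₄e^{iθ₄} gives r₂ω₂e^{iθ₂}+r₃ω₃e^{iθ₃}=r₄ω₄e^{iθ₄}.
Eliminating the other unknown: ω₃ = r₂ω₂ sin(θ₄−θ₂) / [r₃ sin(θ₃−θ₄)].
Numerator sine = +0.44932; denominator sine = -0.91706.
Result = 0.0491·18.33·(+0.44932) / (0.1075·(-0.91706)) = -4.1011 rad/s; magnitude 4.1011 rad/s.

4.10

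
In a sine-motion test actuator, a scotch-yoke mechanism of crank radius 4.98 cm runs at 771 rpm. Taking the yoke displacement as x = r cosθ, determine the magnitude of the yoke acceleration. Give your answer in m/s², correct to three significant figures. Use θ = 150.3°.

282

ω = 80.74 rad/s (from 771 rpm).
x = r cosθ ⇒ ẍ = −rω² cosθ (ω constant).
|a| = rω²|cosθ| = 0.0498·(80.74)²·|cos 150.3°| = 281.99 m/s².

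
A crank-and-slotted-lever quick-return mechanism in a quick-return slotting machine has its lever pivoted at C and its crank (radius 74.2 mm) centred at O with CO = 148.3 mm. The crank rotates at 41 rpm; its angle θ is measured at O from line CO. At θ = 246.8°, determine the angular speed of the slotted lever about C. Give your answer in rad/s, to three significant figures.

0.267

ω = 4.294 rad/s (from 41 rpm).
Crank pin A relative to C: A = (d + r cosθ, r sinθ); lever angle φ = atan2(r sinθ, d + r cosθ).
Differentiating tanφ: φ̇ = rω(d cosθ + r)/(d² + r² + 2dr cosθ).
d² + r² + 2dr cosθ = |CA|² = 0.0188288 m²;  d cosθ + r = +0.015778 m.
|ω_lever| = |0.0742·4.294·+0.015778| / 0.0188288 = 0.26697 rad/s.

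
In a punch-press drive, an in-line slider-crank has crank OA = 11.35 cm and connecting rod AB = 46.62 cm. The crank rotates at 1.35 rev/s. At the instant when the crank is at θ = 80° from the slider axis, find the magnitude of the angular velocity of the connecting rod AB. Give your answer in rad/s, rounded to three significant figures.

ω = 8.482 rad/s (converted from 1.35 rev/s).
The rod makes angle φ with the slider axis where L sinφ = r sinθ; differentiating, L cosφ·φ̇ = r ω cosθ.
L cosφ = √(L² − r² sin²θ) = 0.4526 m.
|ω_rod| = r ω |cosθ| / √(L² − r² sin²θ) = 0.1135·8.482·0.17365/0.4526 = 0.36937 rad/s.

0.369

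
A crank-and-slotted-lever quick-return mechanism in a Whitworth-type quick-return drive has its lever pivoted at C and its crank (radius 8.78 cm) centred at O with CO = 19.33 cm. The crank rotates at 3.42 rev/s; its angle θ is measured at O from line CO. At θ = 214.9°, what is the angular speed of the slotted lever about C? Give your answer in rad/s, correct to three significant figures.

7.74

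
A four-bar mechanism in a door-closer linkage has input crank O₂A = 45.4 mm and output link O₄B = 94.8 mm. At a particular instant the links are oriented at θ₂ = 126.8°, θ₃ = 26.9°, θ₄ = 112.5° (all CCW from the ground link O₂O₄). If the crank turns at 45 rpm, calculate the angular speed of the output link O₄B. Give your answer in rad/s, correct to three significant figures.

2.23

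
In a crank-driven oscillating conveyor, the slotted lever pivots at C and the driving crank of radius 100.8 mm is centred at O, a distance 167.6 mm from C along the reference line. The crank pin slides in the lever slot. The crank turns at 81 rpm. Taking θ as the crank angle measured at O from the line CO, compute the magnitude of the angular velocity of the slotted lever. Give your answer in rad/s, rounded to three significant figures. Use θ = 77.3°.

2.58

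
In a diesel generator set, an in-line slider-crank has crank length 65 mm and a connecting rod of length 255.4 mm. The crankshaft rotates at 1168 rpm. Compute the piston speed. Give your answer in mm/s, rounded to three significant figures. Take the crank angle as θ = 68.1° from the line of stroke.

ω = 2π·1168/60 = 122.3 rad/s
For an in-line slider-crank, x = r cosθ + √(L² − r² sin²θ), so v = −rω sinθ·[1 + r cosθ/√(L² − r² sin²θ)].
With r = 0.065 m, L = 0.2554 m, θ = 68.1°: √(L² − r² sin²θ) = 0.24818 m.
v = −0.065·122.3·0.92784·[1 + 0.065·0.37299/0.24818] = -8.0972 m/s.
|v| = 8.0972 m/s = 8097.2 mm/s.

8100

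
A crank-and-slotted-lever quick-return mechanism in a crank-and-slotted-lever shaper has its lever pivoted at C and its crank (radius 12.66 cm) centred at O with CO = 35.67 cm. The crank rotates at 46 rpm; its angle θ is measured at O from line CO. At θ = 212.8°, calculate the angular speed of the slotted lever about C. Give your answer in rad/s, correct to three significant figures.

ω = 4.817 rad/s (from 46 rpm).
Crank pin A relative to C: A = (d + r cosθ, r sinθ); lever angle φ = atan2(r sinθ, d + r cosθ).
Differentiating tanφ: φ̇ = rω(d cosθ + r)/(d² + r² + 2dr cosθ).
d² + r² + 2dr cosθ = |CA|² = 0.0673455 m²;  d cosθ + r = -0.17323 m.
|ω_lever| = |0.1266·4.817·-0.17323| / 0.0673455 = 1.5687 rad/s.

1.57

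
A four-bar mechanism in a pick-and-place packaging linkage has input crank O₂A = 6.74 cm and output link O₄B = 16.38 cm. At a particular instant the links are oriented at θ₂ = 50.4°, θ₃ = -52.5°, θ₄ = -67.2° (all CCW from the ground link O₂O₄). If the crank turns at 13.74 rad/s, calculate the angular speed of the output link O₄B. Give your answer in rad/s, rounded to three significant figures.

ω₂ = 13.74 rad/s
Differentiating the loop-closure r₂e^{iθ₂}+r₃e^{iθ₃}=r₁+r₄e^{iθ₄} gives r₂ω₂e^{iθ₂}+r₃ω₃e^{iθ₃}=r₄ω₄e^{iθ₄}.
Eliminating the other unknown: ω₄ = r₂ω₂ sin(θ₂−θ₃) / [r₄ sin(θ₄−θ₃)].
Numerator sine = +0.97476; denominator sine = -0.25376.
Result = 0.0674·13.74·(+0.97476) / (0.1638·(-0.25376)) = -21.718 rad/s; magnitude 21.718 rad/s.

21.7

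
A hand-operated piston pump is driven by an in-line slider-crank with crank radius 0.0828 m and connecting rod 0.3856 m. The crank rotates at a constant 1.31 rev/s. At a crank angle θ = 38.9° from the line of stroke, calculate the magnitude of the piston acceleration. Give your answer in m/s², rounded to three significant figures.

4.64

ω = 2π·1.31 = 8.231 rad/s
x(θ) = r cosθ + √(L² − r² sin²θ); with ω constant, a = ω²·d²x/dθ².
d²x/dθ² = −r cosθ − r²(cos2θ)/√u − r⁴ sin²2θ/(4u^{3/2}),  u = L² − r² sin²θ = 0.145984 m².
Substituting r = 0.0828 m, L = 0.3856 m, θ = 38.9°: d²x/dθ² = -0.068432 m.
a = ω²·d²x/dθ² = (8.231)²·(-0.068432) = -4.6362 m/s²;  |a| = 4.6362 m/s².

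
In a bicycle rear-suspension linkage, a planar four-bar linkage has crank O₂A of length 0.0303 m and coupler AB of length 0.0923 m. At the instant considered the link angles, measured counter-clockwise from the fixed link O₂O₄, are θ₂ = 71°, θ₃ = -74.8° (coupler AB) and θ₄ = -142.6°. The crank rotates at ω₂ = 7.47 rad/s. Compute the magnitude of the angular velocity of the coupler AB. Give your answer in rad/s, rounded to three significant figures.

1.47

ω₂ = 7.47 rad/s
Differentiating the loop-closure r₂e^{iθ₂}+r₃e^{iθ₃}=r₁+r₄e^{iθ₄} gives r₂ω₂e^{iθ₂}+r₃ω₃e^{iθ₃}=r₄ω₄e^{iθ₄}.
Eliminating the other unknown: ω₃ = r₂ω₂ sin(θ₄−θ₂) / [r₃ sin(θ₃−θ₄)].
Numerator sine = +0.55339; denominator sine = +0.92587.
Result = 0.0303·7.47·(+0.55339) / (0.0923·(+0.92587)) = +1.4657 rad/s; magnitude 1.4657 rad/s.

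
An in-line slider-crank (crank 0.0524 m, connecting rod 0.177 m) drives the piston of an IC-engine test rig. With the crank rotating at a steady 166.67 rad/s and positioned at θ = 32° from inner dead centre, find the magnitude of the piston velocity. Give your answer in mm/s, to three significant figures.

ω = 166.7 rad/s
For an in-line slider-crank, x = r cosθ + √(L² − r² sin²θ), so v = −rω sinθ·[1 + r cosθ/√(L² − r² sin²θ)].
With r = 0.0524 m, L = 0.177 m, θ = 32°: √(L² − r² sin²θ) = 0.17481 m.
v = −0.0524·166.7·0.52992·[1 + 0.0524·0.84805/0.17481] = -5.8045 m/s.
|v| = 5.8045 m/s = 5804.5 mm/s.

5800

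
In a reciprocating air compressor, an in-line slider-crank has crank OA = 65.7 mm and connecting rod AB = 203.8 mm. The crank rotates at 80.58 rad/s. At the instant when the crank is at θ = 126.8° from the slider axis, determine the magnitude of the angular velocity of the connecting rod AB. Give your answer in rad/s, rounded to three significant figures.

ω = 80.58 rad/s
The rod makes angle φ with the slider axis where L sinφ = r sinθ; differentiating, L cosφ·φ̇ = r ω cosθ.
L cosφ = √(L² − r² sin²θ) = 0.19689 m.
|ω_rod| = r ω |cosθ| / √(L² − r² sin²θ) = 0.0657·80.58·0.59902/0.19689 = 16.107 rad/s.

16.1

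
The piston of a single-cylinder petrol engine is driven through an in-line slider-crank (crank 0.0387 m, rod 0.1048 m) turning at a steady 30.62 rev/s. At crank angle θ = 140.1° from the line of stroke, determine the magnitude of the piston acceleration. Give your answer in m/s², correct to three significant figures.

983

ω = 2π·30.6 = 192.4 rad/s
x(θ) = r cosθ + √(L² − r² sin²θ); with ω constant, a = ω²·d²x/dθ².
d²x/dθ² = −r cosθ − r²(cos2θ)/√u − r⁴ sin²2θ/(4u^{3/2}),  u = L² − r² sin²θ = 0.0103668 m².
Substituting r = 0.0387 m, L = 0.1048 m, θ = 140.1°: d²x/dθ² = +0.02657 m.
a = ω²·d²x/dθ² = (192.4)²·(+0.02657) = +983.47 m/s²;  |a| = 983.47 m/s².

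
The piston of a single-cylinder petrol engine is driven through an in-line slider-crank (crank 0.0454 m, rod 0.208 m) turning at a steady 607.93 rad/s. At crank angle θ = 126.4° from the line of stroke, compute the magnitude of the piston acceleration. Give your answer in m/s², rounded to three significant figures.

ω = 607.9 rad/s
x(θ) = r cosθ + √(L² − r² sin²θ); with ω constant, a = ω²·d²x/dθ².
d²x/dθ² = −r cosθ − r²(cos2θ)/√u − r⁴ sin²2θ/(4u^{3/2}),  u = L² − r² sin²θ = 0.0419287 m².
Substituting r = 0.0454 m, L = 0.208 m, θ = 126.4°: d²x/dθ² = +0.029805 m.
a = ω²·d²x/dθ² = (607.9)²·(+0.029805) = +11015 m/s²;  |a| = 11015 m/s².

11000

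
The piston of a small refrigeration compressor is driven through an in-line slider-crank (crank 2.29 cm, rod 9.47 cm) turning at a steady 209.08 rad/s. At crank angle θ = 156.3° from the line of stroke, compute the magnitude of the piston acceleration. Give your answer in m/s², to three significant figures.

750

ω = 209.1 rad/s
x(θ) = r cosθ + √(L² − r² sin²θ); with ω constant, a = ω²·d²x/dθ².
d²x/dθ² = −r cosθ − r²(cos2θ)/√u − r⁴ sin²2θ/(4u^{3/2}),  u = L² − r² sin²θ = 0.00888337 m².
Substituting r = 0.0229 m, L = 0.0947 m, θ = 156.3°: d²x/dθ² = +0.017158 m.
a = ω²·d²x/dθ² = (209.1)²·(+0.017158) = +750.06 m/s²;  |a| = 750.06 m/s².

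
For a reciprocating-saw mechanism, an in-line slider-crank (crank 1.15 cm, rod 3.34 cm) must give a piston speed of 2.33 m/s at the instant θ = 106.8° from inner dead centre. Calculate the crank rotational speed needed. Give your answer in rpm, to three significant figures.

For an in-line slider-crank, |v_piston| = rω|sinθ|·[1 + r cosθ/√(L² − r² sin²θ)].
With r = 0.0115 m, L = 0.0334 m, θ = 106.8°: the bracketed kinematic factor |dx/dθ| = 0.0098487 m.
ω = v/|dx/dθ| = 2.33/0.0098487 = 236.58 rad/s.
N = 60ω/(2π) = 2259.2 rpm.

2260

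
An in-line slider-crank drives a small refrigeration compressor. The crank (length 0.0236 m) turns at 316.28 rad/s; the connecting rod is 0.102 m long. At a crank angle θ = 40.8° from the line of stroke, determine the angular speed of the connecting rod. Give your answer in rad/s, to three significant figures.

56.0

ω = 316.3 rad/s
The rod makes angle φ with the slider axis where L sinφ = r sinθ; differentiating, L cosφ·φ̇ = r ω cosθ.
L cosφ = √(L² − r² sin²θ) = 0.10083 m.
|ω_rod| = r ω |cosθ| / √(L² − r² sin²θ) = 0.0236·316.3·0.75700/0.10083 = 56.04 rad/s.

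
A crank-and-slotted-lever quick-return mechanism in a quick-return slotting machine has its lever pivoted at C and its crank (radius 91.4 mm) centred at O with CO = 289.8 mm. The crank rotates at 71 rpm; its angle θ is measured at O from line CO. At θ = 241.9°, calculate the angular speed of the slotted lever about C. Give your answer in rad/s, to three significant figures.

ω = 7.435 rad/s (from 71 rpm).
Crank pin A relative to C: A = (d + r cosθ, r sinθ); lever angle φ = atan2(r sinθ, d + r cosθ).
Differentiating tanφ: φ̇ = rω(d cosθ + r)/(d² + r² + 2dr cosθ).
d² + r² + 2dr cosθ = |CA|² = 0.0673859 m²;  d cosθ + r = -0.045099 m.
|ω_lever| = |0.0914·7.435·-0.045099| / 0.0673859 = 0.45481 rad/s.

0.455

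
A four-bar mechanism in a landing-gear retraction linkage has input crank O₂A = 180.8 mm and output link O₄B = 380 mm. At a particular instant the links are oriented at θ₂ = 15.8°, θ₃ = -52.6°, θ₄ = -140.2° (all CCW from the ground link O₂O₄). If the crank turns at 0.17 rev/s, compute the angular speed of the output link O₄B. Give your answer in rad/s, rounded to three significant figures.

ω₂ = 1.068 rad/s (from 0.17 rev/s).
Differentiating the loop-closure r₂e^{iθ₂}+r₃e^{iθ₃}=r₁+r₄e^{iθ₄} gives r₂ω₂e^{iθ₂}+r₃ω₃e^{iθ₃}=r₄ω₄e^{iθ₄}.
Eliminating the other unknown: ω₄ = r₂ω₂ sin(θ₂−θ₃) / [r₄ sin(θ₄−θ₃)].
Numerator sine = +0.92978; denominator sine = -0.99912.
Result = 0.1808·1.068·(+0.92978) / (0.38·(-0.99912)) = -0.47294 rad/s; magnitude 0.47294 rad/s.

0.473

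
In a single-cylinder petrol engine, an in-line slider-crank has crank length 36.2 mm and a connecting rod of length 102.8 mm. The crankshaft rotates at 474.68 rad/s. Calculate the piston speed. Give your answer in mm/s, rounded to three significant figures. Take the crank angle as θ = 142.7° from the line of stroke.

7430

ω = 474.7 rad/s
For an in-line slider-crank, x = r cosθ + √(L² − r² sin²θ), so v = −rω sinθ·[1 + r cosθ/√(L² − r² sin²θ)].
With r = 0.0362 m, L = 0.1028 m, θ = 142.7°: √(L² − r² sin²θ) = 0.10043 m.
v = −0.0362·474.7·0.60599·[1 + 0.0362·-0.79547/0.10043] = -7.4273 m/s.
|v| = 7.4273 m/s = 7427.3 mm/s.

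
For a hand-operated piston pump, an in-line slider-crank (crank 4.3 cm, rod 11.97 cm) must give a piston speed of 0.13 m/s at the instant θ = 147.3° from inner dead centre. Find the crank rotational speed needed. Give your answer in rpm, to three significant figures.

77.2

For an in-line slider-crank, |v_piston| = rω|sinθ|·[1 + r cosθ/√(L² − r² sin²θ)].
With r = 0.043 m, L = 0.1197 m, θ = 147.3°: the bracketed kinematic factor |dx/dθ| = 0.016072 m.
ω = v/|dx/dθ| = 0.13/0.016072 = 8.0887 rad/s.
N = 60ω/(2π) = 77.242 rpm.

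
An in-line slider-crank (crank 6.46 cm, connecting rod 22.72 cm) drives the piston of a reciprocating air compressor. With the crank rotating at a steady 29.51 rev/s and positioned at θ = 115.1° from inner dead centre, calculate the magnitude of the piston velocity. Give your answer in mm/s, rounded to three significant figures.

ω = 2π·29.5 = 185.4 rad/s
For an in-line slider-crank, x = r cosθ + √(L² − r² sin²θ), so v = −rω sinθ·[1 + r cosθ/√(L² − r² sin²θ)].
With r = 0.0646 m, L = 0.2272 m, θ = 115.1°: √(L² − r² sin²θ) = 0.21954 m.
v = −0.0646·185.4·0.90557·[1 + 0.0646·-0.42420/0.21954] = -9.4929 m/s.
|v| = 9.4929 m/s = 9492.9 mm/s.

9490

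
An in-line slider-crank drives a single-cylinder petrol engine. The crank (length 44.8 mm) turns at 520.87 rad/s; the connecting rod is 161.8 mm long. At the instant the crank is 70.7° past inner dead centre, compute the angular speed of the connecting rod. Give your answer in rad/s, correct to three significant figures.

ω = 520.9 rad/s
The rod makes angle φ with the slider axis where L sinφ = r sinθ; differentiating, L cosφ·φ̇ = r ω cosθ.
L cosφ = √(L² − r² sin²θ) = 0.15618 m.
|ω_rod| = r ω |cosθ| / √(L² − r² sin²θ) = 0.0448·520.9·0.33051/0.15618 = 49.383 rad/s.

49.4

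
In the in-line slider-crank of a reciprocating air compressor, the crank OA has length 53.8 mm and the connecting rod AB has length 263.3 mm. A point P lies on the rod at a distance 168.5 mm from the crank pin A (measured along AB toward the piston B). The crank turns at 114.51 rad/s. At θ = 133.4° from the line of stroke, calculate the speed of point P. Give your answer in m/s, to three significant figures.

ω = 114.5 rad/s.  Crank-pin speed |V_A| = rω = 6.1606 m/s, perpendicular to OA.
Rod angle: sinφ = −(r/L) sinθ ⇒ φ = -8.538°; ω_rod = −rω cosθ/√(L²−r²sin²θ) = +16.256 rad/s.
V_P = V_A + ω_rod × AP, with AP = 0.1685 m along the rod.
Components: V_Px = −rω sinθ − a·ω_rod·sinφ = -4.0695 m/s;  V_Py = rω cosθ + a·ω_rod·cosφ = -1.524 m/s.
|V_P| = √(V_Px² + V_Py²) = 4.3455 m/s.

4.35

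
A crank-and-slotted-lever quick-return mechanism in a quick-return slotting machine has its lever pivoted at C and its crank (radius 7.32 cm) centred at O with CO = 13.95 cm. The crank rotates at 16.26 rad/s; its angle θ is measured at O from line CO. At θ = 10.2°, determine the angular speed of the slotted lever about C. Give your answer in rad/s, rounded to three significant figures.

5.58

ω = 16.26 rad/s
Crank pin A relative to C: A = (d + r cosθ, r sinθ); lever angle φ = atan2(r sinθ, d + r cosθ).
Differentiating tanφ: φ̇ = rω(d cosθ + r)/(d² + r² + 2dr cosθ).
d² + r² + 2dr cosθ = |CA|² = 0.0449185 m²;  d cosθ + r = +0.2105 m.
|ω_lever| = |0.0732·16.26·+0.2105| / 0.0449185 = 5.5776 rad/s.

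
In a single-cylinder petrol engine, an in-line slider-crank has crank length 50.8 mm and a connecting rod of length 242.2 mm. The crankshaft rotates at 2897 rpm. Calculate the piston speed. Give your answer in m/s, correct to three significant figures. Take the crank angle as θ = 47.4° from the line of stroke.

13.0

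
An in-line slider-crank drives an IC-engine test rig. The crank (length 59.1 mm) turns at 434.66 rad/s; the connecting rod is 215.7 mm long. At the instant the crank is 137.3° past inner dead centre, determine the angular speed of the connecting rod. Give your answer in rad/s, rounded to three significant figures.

ω = 434.7 rad/s
The rod makes angle φ with the slider axis where L sinφ = r sinθ; differentiating, L cosφ·φ̇ = r ω cosθ.
L cosφ = √(L² − r² sin²θ) = 0.21194 m.
|ω_rod| = r ω |cosθ| / √(L² − r² sin²θ) = 0.0591·434.7·0.73491/0.21194 = 89.075 rad/s.

89.1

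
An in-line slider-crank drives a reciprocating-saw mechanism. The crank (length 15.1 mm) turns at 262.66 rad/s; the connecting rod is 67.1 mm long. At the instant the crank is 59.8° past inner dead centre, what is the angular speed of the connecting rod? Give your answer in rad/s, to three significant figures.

30.3

ω = 262.7 rad/s
The rod makes angle φ with the slider axis where L sinφ = r sinθ; differentiating, L cosφ·φ̇ = r ω cosθ.
L cosφ = √(L² − r² sin²θ) = 0.065819 m.
|ω_rod| = r ω |cosθ| / √(L² − r² sin²θ) = 0.0151·262.7·0.50302/0.065819 = 30.311 rad/s.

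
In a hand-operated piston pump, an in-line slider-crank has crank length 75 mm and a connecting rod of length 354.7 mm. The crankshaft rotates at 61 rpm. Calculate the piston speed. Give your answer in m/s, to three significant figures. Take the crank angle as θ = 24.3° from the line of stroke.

ω = 2π·61/60 = 6.388 rad/s
For an in-line slider-crank, x = r cosθ + √(L² − r² sin²θ), so v = −rω sinθ·[1 + r cosθ/√(L² − r² sin²θ)].
With r = 0.075 m, L = 0.3547 m, θ = 24.3°: √(L² − r² sin²θ) = 0.35335 m.
v = −0.075·6.388·0.41151·[1 + 0.075·0.91140/0.35335] = -0.23529 m/s.
|v| = 0.23529 m/s.

0.235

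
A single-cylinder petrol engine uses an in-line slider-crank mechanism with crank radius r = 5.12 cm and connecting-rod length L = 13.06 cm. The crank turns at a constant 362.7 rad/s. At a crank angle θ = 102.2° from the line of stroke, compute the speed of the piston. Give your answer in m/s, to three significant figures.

ω = 362.7 rad/s
For an in-line slider-crank, x = r cosθ + √(L² − r² sin²θ), so v = −rω sinθ·[1 + r cosθ/√(L² − r² sin²θ)].
With r = 0.0512 m, L = 0.1306 m, θ = 102.2°: √(L² − r² sin²θ) = 0.12063 m.
v = −0.0512·362.7·0.97742·[1 + 0.0512·-0.21132/0.12063] = -16.523 m/s.
|v| = 16.523 m/s.

16.5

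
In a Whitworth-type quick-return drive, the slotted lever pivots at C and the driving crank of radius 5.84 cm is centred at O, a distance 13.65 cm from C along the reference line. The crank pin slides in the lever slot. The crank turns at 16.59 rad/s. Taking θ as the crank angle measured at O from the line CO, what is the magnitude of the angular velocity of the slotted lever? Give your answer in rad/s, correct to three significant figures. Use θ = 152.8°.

7.76

ω = 16.59 rad/s
Crank pin A relative to C: A = (d + r cosθ, r sinθ); lever angle φ = atan2(r sinθ, d + r cosθ).
Differentiating tanφ: φ̇ = rω(d cosθ + r)/(d² + r² + 2dr cosθ).
d² + r² + 2dr cosθ = |CA|² = 0.00786267 m²;  d cosθ + r = -0.063005 m.
|ω_lever| = |0.0584·16.59·-0.063005| / 0.00786267 = 7.7637 rad/s.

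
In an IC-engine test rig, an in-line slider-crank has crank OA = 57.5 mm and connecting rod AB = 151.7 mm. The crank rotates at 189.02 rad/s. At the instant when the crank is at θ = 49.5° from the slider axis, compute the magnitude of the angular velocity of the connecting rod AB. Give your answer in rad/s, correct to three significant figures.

48.6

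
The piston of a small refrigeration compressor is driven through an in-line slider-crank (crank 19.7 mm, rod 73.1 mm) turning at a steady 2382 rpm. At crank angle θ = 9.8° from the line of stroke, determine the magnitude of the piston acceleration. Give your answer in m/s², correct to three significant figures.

ω = 2π·2382/60 = 249.4 rad/s
x(θ) = r cosθ + √(L² − r² sin²θ); with ω constant, a = ω²·d²x/dθ².
d²x/dθ² = −r cosθ − r²(cos2θ)/√u − r⁴ sin²2θ/(4u^{3/2}),  u = L² − r² sin²θ = 0.00533237 m².
Substituting r = 0.0197 m, L = 0.0731 m, θ = 9.8°: d²x/dθ² = -0.02443 m.
a = ω²·d²x/dθ² = (249.4)²·(-0.02443) = -1520.1 m/s²;  |a| = 1520.1 m/s².

1520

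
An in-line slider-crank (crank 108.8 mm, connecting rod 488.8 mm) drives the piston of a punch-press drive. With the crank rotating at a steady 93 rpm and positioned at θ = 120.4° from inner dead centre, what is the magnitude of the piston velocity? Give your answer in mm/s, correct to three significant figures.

809

ω = 2π·93/60 = 9.739 rad/s
For an in-line slider-crank, x = r cosθ + √(L² − r² sin²θ), so v = −rω sinθ·[1 + r cosθ/√(L² − r² sin²θ)].
With r = 0.1088 m, L = 0.4888 m, θ = 120.4°: √(L² − r² sin²θ) = 0.47971 m.
v = −0.1088·9.739·0.86251·[1 + 0.1088·-0.50603/0.47971] = -0.80903 m/s.
|v| = 0.80903 m/s = 809.03 mm/s.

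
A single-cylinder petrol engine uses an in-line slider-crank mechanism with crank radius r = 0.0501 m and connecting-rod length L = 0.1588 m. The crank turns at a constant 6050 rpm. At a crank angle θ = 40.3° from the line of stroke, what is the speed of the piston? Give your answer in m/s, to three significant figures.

ω = 2π·6050/60 = 633.6 rad/s
For an in-line slider-crank, x = r cosθ + √(L² − r² sin²θ), so v = −rω sinθ·[1 + r cosθ/√(L² − r² sin²θ)].
With r = 0.0501 m, L = 0.1588 m, θ = 40.3°: √(L² − r² sin²θ) = 0.15546 m.
v = −0.0501·633.6·0.64679·[1 + 0.0501·0.76267/0.15546] = -25.576 m/s.
|v| = 25.576 m/s.

25.6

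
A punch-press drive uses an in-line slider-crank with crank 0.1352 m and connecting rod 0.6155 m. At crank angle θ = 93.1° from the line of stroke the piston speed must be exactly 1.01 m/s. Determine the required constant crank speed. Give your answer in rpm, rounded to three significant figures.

For an in-line slider-crank, |v_piston| = rω|sinθ|·[1 + r cosθ/√(L² − r² sin²θ)].
With r = 0.1352 m, L = 0.6155 m, θ = 93.1°: the bracketed kinematic factor |dx/dθ| = 0.13336 m.
ω = v/|dx/dθ| = 1.01/0.13336 = 7.5736 rad/s.
N = 60ω/(2π) = 72.322 rpm.

72.3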